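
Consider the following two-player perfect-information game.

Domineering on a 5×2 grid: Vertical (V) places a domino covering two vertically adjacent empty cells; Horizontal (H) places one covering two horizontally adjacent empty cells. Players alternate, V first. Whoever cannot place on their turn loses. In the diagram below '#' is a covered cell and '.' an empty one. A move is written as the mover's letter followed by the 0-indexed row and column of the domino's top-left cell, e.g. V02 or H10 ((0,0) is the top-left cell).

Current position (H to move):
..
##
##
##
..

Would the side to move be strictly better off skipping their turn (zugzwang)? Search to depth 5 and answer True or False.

ply 1, H at ../##/##/##/.. | H00=+1→##/##/##/##/..*; H40=+1→../##/##/##/##
ply 2: ##/##/##/##/.. is terminal -1 (V); from ../##/##/##/.. depth 5
pass branch (V moves first from the same position):
  | ply 1: ../##/##/##/.. is terminal -1 (V); from ../##/##/##/.. depth 5
H moving scores +1; H passing scores +1

zugzwang(../##/##/##/.., H) = False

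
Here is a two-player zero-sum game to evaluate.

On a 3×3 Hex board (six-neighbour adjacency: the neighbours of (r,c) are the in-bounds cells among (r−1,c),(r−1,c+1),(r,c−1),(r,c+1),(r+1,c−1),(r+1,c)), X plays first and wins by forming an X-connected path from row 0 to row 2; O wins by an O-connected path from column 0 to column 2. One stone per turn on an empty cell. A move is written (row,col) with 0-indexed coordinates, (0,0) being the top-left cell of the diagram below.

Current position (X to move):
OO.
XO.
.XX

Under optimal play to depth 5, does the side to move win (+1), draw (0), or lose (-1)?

[OO./XO./.XX] X move#1: (0,2):-1/OOX/XO./.XX*, (1,2):-1/OO./XOX/.XX, (2,0):-1/OO./XO./XXX
[OOX/XO./.XX] O move#2: (1,2):+1/OOX/XOO/.XX*, (2,0):-1/OOX/XO./OXX
[OOX/XOO/.XX] end (terminal -1, X#3); searched OO./XO./.XX to 5

value(OO./XO./.XX, X) = -1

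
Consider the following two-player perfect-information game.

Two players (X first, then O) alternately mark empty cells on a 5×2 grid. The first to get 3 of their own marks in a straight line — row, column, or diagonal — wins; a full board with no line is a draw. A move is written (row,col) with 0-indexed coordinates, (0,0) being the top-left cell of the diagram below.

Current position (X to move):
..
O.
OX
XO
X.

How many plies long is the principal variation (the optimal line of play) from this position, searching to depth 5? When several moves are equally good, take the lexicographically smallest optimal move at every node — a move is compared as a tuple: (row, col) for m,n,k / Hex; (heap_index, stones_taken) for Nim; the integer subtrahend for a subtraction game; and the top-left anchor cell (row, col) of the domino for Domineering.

[../O./OX/XO/X.] X move#1: (0,0):+0/X./O./OX/XO/X.*, (0,1):-1/.X/O./OX/XO/X., (1,1):-1/../OX/OX/XO/X., (4,1):-1/../O./OX/XO/XX
[X./O./OX/XO/X.] O move#2: (0,1):+0/XO/O./OX/XO/X.*, (1,1):+0/X./OO/OX/XO/X., (4,1):+0/X./O./OX/XO/XO
[XO/O./OX/XO/X.] X move#3: (1,1):+0/XO/OX/OX/XO/X.*, (4,1):+0/XO/O./OX/XO/XX
[XO/OX/OX/XO/X.] O move#4: (4,1):+0/XO/OX/OX/XO/XO*
[XO/OX/OX/XO/XO] end (terminal +0, X#5); searched ../O./OX/XO/X. to 5

PV length from [../O./OX/XO/X.]: 4 plies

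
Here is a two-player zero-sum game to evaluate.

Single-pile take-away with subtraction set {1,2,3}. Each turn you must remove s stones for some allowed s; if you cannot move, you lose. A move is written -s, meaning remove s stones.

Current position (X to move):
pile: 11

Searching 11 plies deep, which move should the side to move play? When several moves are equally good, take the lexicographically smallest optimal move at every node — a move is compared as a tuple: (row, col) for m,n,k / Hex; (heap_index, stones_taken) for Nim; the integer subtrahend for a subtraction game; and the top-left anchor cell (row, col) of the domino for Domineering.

X's best at [11]: -3

[11] X move#1: -1:-1/10, -2:-1/9, -3:+1/8*
[8] O move#2: -1:-1/7*, -2:-1/6, -3:-1/5
[7] X move#3: -1:-1/6, -2:-1/5, -3:+1/4*
[4] O move#4: -1:-1/3*, -2:-1/2, -3:-1/1
[3] X move#5: -1:-1/2, -2:-1/1, -3:+1/0*
[0] end (terminal -1, O#6); searched 11 to 11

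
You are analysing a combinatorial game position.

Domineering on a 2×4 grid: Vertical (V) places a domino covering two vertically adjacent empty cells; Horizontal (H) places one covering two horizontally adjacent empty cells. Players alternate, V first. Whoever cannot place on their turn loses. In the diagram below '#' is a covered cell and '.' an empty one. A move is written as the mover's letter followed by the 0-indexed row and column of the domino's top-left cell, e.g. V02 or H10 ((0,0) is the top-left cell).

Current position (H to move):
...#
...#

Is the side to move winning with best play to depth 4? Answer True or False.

p1 H@[...#/...#]: H00[##.#/...#]+1* H01[.###/...#]+1 H10[...#/##.#]+1 H11[...#/.###]+1
p2 V@[##.#/...#]: V02[####/..##]-1*
p3 H@[####/..##]: H10[####/####]+1*
p4 V@[####/####] terminal -1; root [...#/...#] d4

H winning at [...#/...#]: True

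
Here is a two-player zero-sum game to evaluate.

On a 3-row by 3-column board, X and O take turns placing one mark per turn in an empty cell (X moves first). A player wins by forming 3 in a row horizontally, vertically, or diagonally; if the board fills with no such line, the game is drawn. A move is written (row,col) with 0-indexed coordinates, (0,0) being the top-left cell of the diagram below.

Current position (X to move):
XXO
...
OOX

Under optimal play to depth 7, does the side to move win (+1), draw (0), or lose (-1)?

ply 1, X at XXO/.../OOX | (1,0)=-1→XXO/X../OOX; (1,1)=+1→XXO/.X./OOX*; (1,2)=-1→XXO/..X/OOX
ply 2: XXO/.X./OOX is terminal -1 (O); from XXO/.../OOX depth 7

value(XXO/.../OOX, X) = +1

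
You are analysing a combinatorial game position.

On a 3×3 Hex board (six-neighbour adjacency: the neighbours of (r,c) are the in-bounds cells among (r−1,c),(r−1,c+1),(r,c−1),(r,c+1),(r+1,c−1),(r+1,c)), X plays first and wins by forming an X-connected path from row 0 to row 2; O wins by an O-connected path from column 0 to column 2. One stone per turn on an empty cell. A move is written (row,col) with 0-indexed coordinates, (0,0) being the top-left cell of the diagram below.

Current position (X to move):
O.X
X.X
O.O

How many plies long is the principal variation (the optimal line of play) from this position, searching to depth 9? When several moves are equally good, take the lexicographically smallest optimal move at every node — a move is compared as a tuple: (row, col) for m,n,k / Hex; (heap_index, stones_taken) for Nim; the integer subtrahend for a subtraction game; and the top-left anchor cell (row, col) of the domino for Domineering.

PV length from [O.X/X.X/O.O]: 1 ply

[O.X/X.X/O.O] X move#1: (0,1):-1/OXX/X.X/O.O, (1,1):-1/O.X/XXX/O.O, (2,1):+1/O.X/X.X/OXO*
[O.X/X.X/OXO] end (terminal -1, O#2); searched O.X/X.X/O.O to 9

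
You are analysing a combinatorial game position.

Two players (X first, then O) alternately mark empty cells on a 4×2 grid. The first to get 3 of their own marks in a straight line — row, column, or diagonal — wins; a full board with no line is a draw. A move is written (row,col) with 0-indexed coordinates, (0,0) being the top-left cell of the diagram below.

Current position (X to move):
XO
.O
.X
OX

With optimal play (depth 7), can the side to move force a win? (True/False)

X winning at [XO/.O/.X/OX]: False

p1 X@[XO/.O/.X/OX]: (1,0)[XO/XO/.X/OX]+0* (2,0)[XO/.O/XX/OX]+0
p2 O@[XO/XO/.X/OX]: (2,0)[XO/XO/OX/OX]+0*
p3 X@[XO/XO/OX/OX] terminal +0; root [XO/.O/.X/OX] d7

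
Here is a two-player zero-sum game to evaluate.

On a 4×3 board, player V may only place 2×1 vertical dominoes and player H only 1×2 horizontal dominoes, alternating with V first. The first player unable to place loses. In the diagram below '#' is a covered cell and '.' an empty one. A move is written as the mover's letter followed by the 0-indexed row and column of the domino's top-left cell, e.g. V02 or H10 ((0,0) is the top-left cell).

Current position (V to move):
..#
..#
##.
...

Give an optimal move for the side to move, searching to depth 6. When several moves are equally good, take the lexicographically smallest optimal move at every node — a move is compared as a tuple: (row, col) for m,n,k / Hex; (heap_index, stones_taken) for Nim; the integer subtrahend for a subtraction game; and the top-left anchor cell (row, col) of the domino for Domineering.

[..#/..#/##./...] V move#1: V00:+1/#.#/#.#/##./...*, V01:+1/.##/.##/##./..., V22:-1/..#/..#/###/..#
[#.#/#.#/##./...] H move#2: H30:-1/#.#/#.#/##./##.*, H31:-1/#.#/#.#/##./.##
[#.#/#.#/##./##.] V move#3: V01:+1/###/###/##./##.*, V22:+1/#.#/#.#/###/###
[###/###/##./##.] end (terminal -1, H#4); searched ..#/..#/##./... to 6

V's best at [..#/..#/##./...]: V00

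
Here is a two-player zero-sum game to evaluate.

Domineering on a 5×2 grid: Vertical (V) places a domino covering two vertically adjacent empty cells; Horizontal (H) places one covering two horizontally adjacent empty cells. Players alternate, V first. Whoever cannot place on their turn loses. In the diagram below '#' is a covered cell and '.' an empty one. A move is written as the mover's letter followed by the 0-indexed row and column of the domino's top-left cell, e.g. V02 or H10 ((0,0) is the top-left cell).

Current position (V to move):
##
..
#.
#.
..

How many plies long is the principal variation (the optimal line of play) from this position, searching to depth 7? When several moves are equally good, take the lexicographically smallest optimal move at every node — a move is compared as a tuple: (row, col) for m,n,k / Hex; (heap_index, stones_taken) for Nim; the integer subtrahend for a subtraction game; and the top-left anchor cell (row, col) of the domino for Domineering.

[##/../#./#./..] V move#1: V11:-1/##/.#/##/#./..*, V21:-1/##/../##/##/.., V31:-1/##/../#./##/.#
[##/.#/##/#./..] H move#2: H40:+1/##/.#/##/#./##*
[##/.#/##/#./##] end (terminal -1, V#3); searched ##/../#./#./.. to 7

PV length from [##/../#./#./..]: 2 plies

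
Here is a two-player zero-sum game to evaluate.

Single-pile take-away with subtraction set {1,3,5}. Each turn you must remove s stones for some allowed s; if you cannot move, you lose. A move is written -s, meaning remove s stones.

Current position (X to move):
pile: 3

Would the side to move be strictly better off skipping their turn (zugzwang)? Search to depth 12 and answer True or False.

p1 X@[3]: -1[2]+1* -3[0]+1
p2 O@[2]: -1[1]-1*
p3 X@[1]: -1[0]+1*
p4 O@[0] terminal -1; root [3] d12
pass branch (O moves first from the same position):
  | p1 O@[3]: -1[2]+1* -3[0]+1
  | p2 X@[2]: -1[1]-1*
  | p3 O@[1]: -1[0]+1*
  | p4 X@[0] terminal -1; root [3] d12
X moving scores +1; X passing scores -1

zugzwang(3, X) = False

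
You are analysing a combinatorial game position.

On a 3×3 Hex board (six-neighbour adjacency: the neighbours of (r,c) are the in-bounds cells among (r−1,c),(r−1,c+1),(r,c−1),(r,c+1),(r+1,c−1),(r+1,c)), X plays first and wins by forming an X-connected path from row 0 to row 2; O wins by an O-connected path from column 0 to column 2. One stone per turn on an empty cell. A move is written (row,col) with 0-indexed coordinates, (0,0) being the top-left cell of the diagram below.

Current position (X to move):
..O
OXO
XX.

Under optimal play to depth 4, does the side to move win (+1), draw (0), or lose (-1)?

value(..O/OXO/XX., X) = +1

p1 X@[..O/OXO/XX.]: (0,0)[X.O/OXO/XX.]-1 (0,1)[.XO/OXO/XX.]+1* (2,2)[..O/OXO/XXX]-1
p2 O@[.XO/OXO/XX.] terminal -1; root [..O/OXO/XX.] d4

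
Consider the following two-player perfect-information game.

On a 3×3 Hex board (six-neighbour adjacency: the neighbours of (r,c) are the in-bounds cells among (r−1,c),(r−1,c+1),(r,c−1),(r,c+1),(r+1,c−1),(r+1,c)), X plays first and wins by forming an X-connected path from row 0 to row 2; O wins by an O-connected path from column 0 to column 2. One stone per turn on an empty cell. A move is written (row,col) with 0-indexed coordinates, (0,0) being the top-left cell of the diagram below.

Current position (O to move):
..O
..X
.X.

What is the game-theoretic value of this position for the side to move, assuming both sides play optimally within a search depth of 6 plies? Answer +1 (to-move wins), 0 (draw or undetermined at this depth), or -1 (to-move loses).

ply 1, O at ..O/..X/.X. | (0,0)=+1→O.O/..X/.X.*; (0,1)=+1→.OO/..X/.X.; (1,0)=+1→..O/O.X/.X.; (1,1)=+1→..O/.OX/.X.; (2,0)=+1→..O/..X/OX.; (2,2)=-1→..O/..X/.XO
ply 2, X at O.O/..X/.X. | (0,1)=-1→OXO/..X/.X.*; (1,0)=-1→O.O/X.X/.X.; (1,1)=-1→O.O/.XX/.X.; (2,0)=-1→O.O/..X/XX.; (2,2)=-1→O.O/..X/.XX
ply 3, O at OXO/..X/.X. | (1,0)=-1→OXO/O.X/.X.; (1,1)=+1→OXO/.OX/.X.*; (2,0)=-1→OXO/..X/OX.; (2,2)=-1→OXO/..X/.XO
ply 4, X at OXO/.OX/.X. | (1,0)=-1→OXO/XOX/.X.*; (2,0)=-1→OXO/.OX/XX.; (2,2)=-1→OXO/.OX/.XX
ply 5, O at OXO/XOX/.X. | (2,0)=+1→OXO/XOX/OX.*; (2,2)=-1→OXO/XOX/.XO
ply 6: OXO/XOX/OX. is terminal -1 (X); from ..O/..X/.X. depth 6

value(..O/..X/.X., O) = +1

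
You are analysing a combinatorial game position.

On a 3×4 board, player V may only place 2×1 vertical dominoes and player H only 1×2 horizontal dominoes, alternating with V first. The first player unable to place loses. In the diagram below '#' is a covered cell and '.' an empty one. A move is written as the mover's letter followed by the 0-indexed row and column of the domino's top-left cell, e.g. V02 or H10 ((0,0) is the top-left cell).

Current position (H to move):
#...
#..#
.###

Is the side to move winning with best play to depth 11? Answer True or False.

p1 H@[#.../#..#/.###]: H01[###./#..#/.###]+1* H02[#.##/#..#/.###]-1 H11[#.../####/.###]+1
p2 V@[###./#..#/.###] terminal -1; root [#.../#..#/.###] d11

H winning at [#.../#..#/.###]: True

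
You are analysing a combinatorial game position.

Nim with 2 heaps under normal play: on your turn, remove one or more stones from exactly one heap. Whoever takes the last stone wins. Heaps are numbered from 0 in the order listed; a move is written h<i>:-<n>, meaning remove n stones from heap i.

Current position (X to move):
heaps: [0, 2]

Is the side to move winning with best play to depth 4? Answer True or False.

X winning at [(0,2)]: True

p1 X@[(0,2)]: h1:-1[(0,1)]-1 h1:-2[(0,0)]+1*
p2 O@[(0,0)] terminal -1; root [(0,2)] d4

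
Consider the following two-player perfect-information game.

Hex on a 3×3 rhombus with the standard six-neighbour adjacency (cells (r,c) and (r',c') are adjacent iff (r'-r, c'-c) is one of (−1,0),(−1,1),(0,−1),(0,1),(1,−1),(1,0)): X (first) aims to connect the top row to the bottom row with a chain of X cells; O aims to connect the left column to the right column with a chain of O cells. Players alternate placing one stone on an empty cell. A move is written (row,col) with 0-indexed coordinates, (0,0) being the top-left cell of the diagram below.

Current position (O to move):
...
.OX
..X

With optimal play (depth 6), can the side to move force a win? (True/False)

O winning at [.../.OX/..X]: True

ply 1, O at .../.OX/..X | (0,0)=-1→O../.OX/..X; (0,1)=-1→.O./.OX/..X; (0,2)=+1→..O/.OX/..X*; (1,0)=-1→.../OOX/..X; (2,0)=-1→.../.OX/O.X; (2,1)=-1→.../.OX/.OX
ply 2, X at ..O/.OX/..X | (0,0)=-1→X.O/.OX/..X*; (0,1)=-1→.XO/.OX/..X; (1,0)=-1→..O/XOX/..X; (2,0)=-1→..O/.OX/X.X; (2,1)=-1→..O/.OX/.XX
ply 3, O at X.O/.OX/..X | (0,1)=+1→XOO/.OX/..X*; (1,0)=+1→X.O/OOX/..X; (2,0)=+1→X.O/.OX/O.X; (2,1)=+1→X.O/.OX/.OX
ply 4, X at XOO/.OX/..X | (1,0)=-1→XOO/XOX/..X*; (2,0)=-1→XOO/.OX/X.X; (2,1)=-1→XOO/.OX/.XX
ply 5, O at XOO/XOX/..X | (2,0)=+1→XOO/XOX/O.X*; (2,1)=-1→XOO/XOX/.OX
ply 6: XOO/XOX/O.X is terminal -1 (X); from .../.OX/..X depth 6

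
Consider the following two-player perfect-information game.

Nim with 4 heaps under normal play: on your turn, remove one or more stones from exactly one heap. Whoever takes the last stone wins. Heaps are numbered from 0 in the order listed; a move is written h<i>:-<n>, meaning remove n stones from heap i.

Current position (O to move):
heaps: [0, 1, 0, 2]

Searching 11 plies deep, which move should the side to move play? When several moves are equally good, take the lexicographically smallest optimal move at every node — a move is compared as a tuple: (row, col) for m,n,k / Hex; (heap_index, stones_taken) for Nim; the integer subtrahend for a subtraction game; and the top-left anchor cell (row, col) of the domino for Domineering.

p1 O@[(0,1,0,2)]: h1:-1[(0,0,0,2)]-1 h3:-1[(0,1,0,1)]+1* h3:-2[(0,1,0,0)]-1
p2 X@[(0,1,0,1)]: h1:-1[(0,0,0,1)]-1* h3:-1[(0,1,0,0)]-1
p3 O@[(0,0,0,1)]: h3:-1[(0,0,0,0)]+1*
p4 X@[(0,0,0,0)] terminal -1; root [(0,1,0,2)] d11

O's best at [(0,1,0,2)]: h3:-1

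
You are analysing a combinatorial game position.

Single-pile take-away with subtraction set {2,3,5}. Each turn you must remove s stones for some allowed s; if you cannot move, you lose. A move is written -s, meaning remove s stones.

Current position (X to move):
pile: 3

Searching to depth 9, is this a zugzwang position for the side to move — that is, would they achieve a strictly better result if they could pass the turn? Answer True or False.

[3] X move#1: -2:+1/1*, -3:+1/0
[1] end (terminal -1, O#2); searched 3 to 9
pass branch (O moves first from the same position):
  | [3] O move#1: -2:+1/1*, -3:+1/0
  | [1] end (terminal -1, X#2); searched 3 to 9
X moving scores +1; X passing scores -1

zugzwang(3, X) = False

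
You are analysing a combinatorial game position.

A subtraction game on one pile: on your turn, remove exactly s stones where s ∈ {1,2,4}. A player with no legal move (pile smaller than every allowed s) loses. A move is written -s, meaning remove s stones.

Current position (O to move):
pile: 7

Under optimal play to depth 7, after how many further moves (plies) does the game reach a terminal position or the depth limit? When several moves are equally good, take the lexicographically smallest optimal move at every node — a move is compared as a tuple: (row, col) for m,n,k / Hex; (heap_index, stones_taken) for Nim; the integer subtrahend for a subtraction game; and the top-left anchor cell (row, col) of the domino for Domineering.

[7] O move#1: -1:+1/6*, -2:-1/5, -4:+1/3
[6] X move#2: -1:-1/5*, -2:-1/4, -4:-1/2
[5] O move#3: -1:-1/4, -2:+1/3*, -4:-1/1
[3] X move#4: -1:-1/2*, -2:-1/1
[2] O move#5: -1:-1/1, -2:+1/0*
[0] end (terminal -1, X#6); searched 7 to 7

PV length from [7]: 5 plies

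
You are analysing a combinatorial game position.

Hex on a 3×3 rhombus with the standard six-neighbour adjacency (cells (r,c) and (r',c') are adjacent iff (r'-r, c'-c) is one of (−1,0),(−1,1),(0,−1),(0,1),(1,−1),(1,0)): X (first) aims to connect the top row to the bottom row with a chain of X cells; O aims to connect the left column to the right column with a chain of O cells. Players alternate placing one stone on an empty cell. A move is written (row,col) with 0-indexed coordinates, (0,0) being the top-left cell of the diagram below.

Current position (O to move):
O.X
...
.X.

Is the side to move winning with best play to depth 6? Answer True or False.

p1 O@[O.X/.../.X.]: (0,1)[OOX/.../.X.]-1* (1,0)[O.X/O../.X.]-1 (1,1)[O.X/.O./.X.]-1 (1,2)[O.X/..O/.X.]-1 (2,0)[O.X/.../OX.]-1 (2,2)[O.X/.../.XO]-1
p2 X@[OOX/.../.X.]: (1,0)[OOX/X../.X.]+1* (1,1)[OOX/.X./.X.]+1 (1,2)[OOX/..X/.X.]+1 (2,0)[OOX/.../XX.]+1 (2,2)[OOX/.../.XX]+1
p3 O@[OOX/X../.X.]: (1,1)[OOX/XO./.X.]-1* (1,2)[OOX/X.O/.X.]-1 (2,0)[OOX/X../OX.]-1 (2,2)[OOX/X../.XO]-1
p4 X@[OOX/XO./.X.]: (1,2)[OOX/XOX/.X.]+1* (2,0)[OOX/XO./XX.]-1 (2,2)[OOX/XO./.XX]-1
p5 O@[OOX/XOX/.X.] terminal -1; root [O.X/.../.X.] d6

O winning at [O.X/.../.X.]: False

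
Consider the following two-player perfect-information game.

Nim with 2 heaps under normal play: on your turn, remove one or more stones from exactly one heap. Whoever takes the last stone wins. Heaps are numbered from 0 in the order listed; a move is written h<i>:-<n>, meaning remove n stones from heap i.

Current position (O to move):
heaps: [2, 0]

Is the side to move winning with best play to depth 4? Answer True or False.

[(2,0)] O move#1: h0:-1:-1/(1,0), h0:-2:+1/(0,0)*
[(0,0)] end (terminal -1, X#2); searched (2,0) to 4

O winning at [(2,0)]: True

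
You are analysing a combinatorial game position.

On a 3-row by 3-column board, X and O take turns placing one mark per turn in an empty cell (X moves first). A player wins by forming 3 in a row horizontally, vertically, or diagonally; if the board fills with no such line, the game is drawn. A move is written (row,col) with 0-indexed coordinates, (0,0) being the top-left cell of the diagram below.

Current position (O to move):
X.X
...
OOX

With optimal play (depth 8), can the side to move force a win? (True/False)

[X.X/.../OOX] O move#1: (0,1):-1/XOX/.../OOX*, (1,0):-1/X.X/O../OOX, (1,1):-1/X.X/.O./OOX, (1,2):-1/X.X/..O/OOX
[XOX/.../OOX] X move#2: (1,0):-1/XOX/X../OOX, (1,1):+1/XOX/.X./OOX*, (1,2):+1/XOX/..X/OOX
[XOX/.X./OOX] end (terminal -1, O#3); searched X.X/.../OOX to 8

O winning at [X.X/.../OOX]: False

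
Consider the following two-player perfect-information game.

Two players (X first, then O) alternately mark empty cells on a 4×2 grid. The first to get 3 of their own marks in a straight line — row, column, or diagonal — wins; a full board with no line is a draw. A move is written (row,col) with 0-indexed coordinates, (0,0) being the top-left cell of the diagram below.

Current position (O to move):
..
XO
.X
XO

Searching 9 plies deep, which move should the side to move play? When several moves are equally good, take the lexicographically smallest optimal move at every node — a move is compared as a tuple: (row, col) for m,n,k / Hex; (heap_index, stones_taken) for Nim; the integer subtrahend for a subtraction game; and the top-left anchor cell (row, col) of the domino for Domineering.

ply 1, O at ../XO/.X/XO | (0,0)=-1→O./XO/.X/XO; (0,1)=-1→.O/XO/.X/XO; (2,0)=+0→../XO/OX/XO*
ply 2, X at ../XO/OX/XO | (0,0)=+0→X./XO/OX/XO*; (0,1)=+0→.X/XO/OX/XO
ply 3, O at X./XO/OX/XO | (0,1)=+0→XO/XO/OX/XO*
ply 4: XO/XO/OX/XO is terminal +0 (X); from ../XO/.X/XO depth 9

O's best at [../XO/.X/XO]: (2,0)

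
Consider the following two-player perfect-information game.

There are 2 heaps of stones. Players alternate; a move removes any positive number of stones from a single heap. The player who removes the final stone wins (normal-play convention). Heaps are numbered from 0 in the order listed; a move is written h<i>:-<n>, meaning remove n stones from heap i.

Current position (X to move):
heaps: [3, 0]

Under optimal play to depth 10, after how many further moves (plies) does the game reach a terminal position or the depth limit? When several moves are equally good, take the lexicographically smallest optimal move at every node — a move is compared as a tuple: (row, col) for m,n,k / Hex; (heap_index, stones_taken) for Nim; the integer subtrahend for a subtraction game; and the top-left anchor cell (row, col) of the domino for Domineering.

PV length from [(3,0)]: 1 ply

[(3,0)] X move#1: h0:-1:-1/(2,0), h0:-2:-1/(1,0), h0:-3:+1/(0,0)*
[(0,0)] end (terminal -1, O#2); searched (3,0) to 10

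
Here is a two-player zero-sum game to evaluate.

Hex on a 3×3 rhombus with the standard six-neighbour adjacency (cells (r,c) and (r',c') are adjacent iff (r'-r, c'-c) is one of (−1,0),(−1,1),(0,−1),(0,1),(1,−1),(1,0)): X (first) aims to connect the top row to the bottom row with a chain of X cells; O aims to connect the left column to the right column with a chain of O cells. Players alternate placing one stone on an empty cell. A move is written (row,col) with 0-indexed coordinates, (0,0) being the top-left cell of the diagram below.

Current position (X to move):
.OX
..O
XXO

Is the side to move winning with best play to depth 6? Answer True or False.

p1 X@[.OX/..O/XXO]: (0,0)[XOX/..O/XXO]+1* (1,0)[.OX/X.O/XXO]+1 (1,1)[.OX/.XO/XXO]+1
p2 O@[XOX/..O/XXO]: (1,0)[XOX/O.O/XXO]-1* (1,1)[XOX/.OO/XXO]-1
p3 X@[XOX/O.O/XXO]: (1,1)[XOX/OXO/XXO]+1*
p4 O@[XOX/OXO/XXO] terminal -1; root [.OX/..O/XXO] d6

X winning at [.OX/..O/XXO]: True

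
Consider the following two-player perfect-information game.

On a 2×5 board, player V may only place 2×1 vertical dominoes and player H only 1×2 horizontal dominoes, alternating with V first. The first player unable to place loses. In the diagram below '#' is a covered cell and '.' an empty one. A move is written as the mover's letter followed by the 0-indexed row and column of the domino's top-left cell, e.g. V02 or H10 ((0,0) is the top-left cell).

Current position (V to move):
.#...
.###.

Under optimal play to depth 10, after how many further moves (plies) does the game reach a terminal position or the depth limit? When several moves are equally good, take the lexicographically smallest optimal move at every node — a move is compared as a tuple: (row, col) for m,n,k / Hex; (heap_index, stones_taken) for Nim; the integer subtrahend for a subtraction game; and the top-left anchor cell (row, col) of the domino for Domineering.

PV length from [.#.../.###.]: 3 plies

p1 V@[.#.../.###.]: V00[##.../####.]-1 V04[.#..#/.####]+1*
p2 H@[.#..#/.####]: H02[.####/.####]-1*
p3 V@[.####/.####]: V00[#####/#####]+1*
p4 H@[#####/#####] terminal -1; root [.#.../.###.] d10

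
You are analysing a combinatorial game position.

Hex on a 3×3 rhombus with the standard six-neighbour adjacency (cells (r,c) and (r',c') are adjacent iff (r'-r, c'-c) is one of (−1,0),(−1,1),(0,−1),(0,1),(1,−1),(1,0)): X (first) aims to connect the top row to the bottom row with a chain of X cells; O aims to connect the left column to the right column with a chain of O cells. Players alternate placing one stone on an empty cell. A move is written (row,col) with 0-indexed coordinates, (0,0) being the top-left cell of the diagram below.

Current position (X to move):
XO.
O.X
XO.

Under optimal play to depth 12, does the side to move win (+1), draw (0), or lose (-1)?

[XO./O.X/XO.] X move#1: (0,2):+1/XOX/O.X/XO.*, (1,1):-1/XO./OXX/XO., (2,2):-1/XO./O.X/XOX
[XOX/O.X/XO.] O move#2: (1,1):-1/XOX/OOX/XO.*, (2,2):-1/XOX/O.X/XOO
[XOX/OOX/XO.] X move#3: (2,2):+1/XOX/OOX/XOX*
[XOX/OOX/XOX] end (terminal -1, O#4); searched XO./O.X/XO. to 12

value(XO./O.X/XO., X) = +1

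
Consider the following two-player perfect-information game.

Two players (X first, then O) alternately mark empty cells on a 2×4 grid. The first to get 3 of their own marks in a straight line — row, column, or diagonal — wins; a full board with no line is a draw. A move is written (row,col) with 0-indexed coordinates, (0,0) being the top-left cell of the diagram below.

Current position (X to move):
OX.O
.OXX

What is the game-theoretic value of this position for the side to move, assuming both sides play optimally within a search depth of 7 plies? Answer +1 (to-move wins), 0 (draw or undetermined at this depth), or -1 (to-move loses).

[OX.O/.OXX] X move#1: (0,2):+0/OXXO/.OXX*, (1,0):+0/OX.O/XOXX
[OXXO/.OXX] O move#2: (1,0):+0/OXXO/OOXX*
[OXXO/OOXX] end (terminal +0, X#3); searched OX.O/.OXX to 7

value(OX.O/.OXX, X) = 0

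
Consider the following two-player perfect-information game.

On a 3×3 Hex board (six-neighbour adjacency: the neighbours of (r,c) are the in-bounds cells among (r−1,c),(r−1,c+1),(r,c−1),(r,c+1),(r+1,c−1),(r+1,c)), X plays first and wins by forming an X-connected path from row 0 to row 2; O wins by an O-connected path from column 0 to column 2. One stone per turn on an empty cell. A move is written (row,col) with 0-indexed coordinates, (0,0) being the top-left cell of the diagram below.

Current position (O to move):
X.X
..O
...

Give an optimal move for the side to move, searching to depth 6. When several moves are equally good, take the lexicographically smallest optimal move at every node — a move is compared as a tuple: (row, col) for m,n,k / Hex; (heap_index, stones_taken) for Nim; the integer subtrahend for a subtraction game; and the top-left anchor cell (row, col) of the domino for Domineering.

O's best at [X.X/..O/...]: (1,1)

p1 O@[X.X/..O/...]: (0,1)[XOX/..O/...]-1 (1,0)[X.X/O.O/...]-1 (1,1)[X.X/.OO/...]+1* (2,0)[X.X/..O/O..]+1 (2,1)[X.X/..O/.O.]-1 (2,2)[X.X/..O/..O]-1
p2 X@[X.X/.OO/...]: (0,1)[XXX/.OO/...]-1* (1,0)[X.X/XOO/...]-1 (2,0)[X.X/.OO/X..]-1 (2,1)[X.X/.OO/.X.]-1 (2,2)[X.X/.OO/..X]-1
p3 O@[XXX/.OO/...]: (1,0)[XXX/OOO/...]+1* (2,0)[XXX/.OO/O..]+1 (2,1)[XXX/.OO/.O.]+1 (2,2)[XXX/.OO/..O]+1
p4 X@[XXX/OOO/...] terminal -1; root [X.X/..O/...] d6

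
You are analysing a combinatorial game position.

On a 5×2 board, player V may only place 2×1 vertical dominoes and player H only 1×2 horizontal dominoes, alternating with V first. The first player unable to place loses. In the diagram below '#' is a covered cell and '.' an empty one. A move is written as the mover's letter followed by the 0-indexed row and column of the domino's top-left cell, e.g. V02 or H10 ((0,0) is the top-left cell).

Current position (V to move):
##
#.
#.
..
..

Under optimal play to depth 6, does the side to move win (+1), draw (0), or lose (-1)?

value(##/#./#./../.., V) = +1

ply 1, V at ##/#./#./../.. | V11=-1→##/##/##/../..; V21=-1→##/#./##/.#/..; V30=+1→##/#./#./#./#.*; V31=+1→##/#./#./.#/.#
ply 2: ##/#./#./#./#. is terminal -1 (H); from ##/#./#./../.. depth 6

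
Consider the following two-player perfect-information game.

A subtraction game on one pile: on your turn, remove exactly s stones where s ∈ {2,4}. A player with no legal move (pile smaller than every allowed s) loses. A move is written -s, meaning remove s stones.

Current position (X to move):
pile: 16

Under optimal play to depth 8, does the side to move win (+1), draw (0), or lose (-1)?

value(16, X) = +1

p1 X@[16]: -2[14]-1 -4[12]+1*
p2 O@[12]: -2[10]-1* -4[8]-1
p3 X@[10]: -2[8]-1 -4[6]+1*
p4 O@[6]: -2[4]-1* -4[2]-1
p5 X@[4]: -2[2]-1 -4[0]+1*
p6 O@[0] terminal -1; root [16] d8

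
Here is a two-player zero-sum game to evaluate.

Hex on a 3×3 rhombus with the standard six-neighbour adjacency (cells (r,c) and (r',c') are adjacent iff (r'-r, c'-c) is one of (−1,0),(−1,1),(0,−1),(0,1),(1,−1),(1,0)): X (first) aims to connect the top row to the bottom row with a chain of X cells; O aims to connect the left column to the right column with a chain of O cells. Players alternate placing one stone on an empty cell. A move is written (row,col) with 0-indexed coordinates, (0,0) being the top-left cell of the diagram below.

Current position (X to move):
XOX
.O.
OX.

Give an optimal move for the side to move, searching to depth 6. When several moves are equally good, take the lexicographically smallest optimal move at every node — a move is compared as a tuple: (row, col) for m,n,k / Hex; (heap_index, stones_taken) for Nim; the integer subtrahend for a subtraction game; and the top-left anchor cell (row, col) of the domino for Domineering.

[XOX/.O./OX.] X move#1: (1,0):-1/XOX/XO./OX., (1,2):+1/XOX/.OX/OX.*, (2,2):-1/XOX/.O./OXX
[XOX/.OX/OX.] end (terminal -1, O#2); searched XOX/.O./OX. to 6

X's best at [XOX/.O./OX.]: (1,2)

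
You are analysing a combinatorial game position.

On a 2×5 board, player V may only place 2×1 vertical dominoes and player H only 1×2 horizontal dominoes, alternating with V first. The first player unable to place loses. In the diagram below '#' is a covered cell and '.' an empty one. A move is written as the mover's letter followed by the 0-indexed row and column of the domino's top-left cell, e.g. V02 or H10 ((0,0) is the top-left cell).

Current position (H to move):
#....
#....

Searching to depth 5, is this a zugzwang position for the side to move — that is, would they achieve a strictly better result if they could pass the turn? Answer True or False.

zugzwang(#..../#...., H) = False

ply 1, H at #..../#.... | H01=-1→###../#....; H02=+1→#.##./#....*; H03=-1→#..##/#....; H11=-1→#..../###..; H12=+1→#..../#.##.; H13=-1→#..../#..##
ply 2, V at #.##./#.... | V01=-1→####./##...*; V04=-1→#.###/#...#
ply 3, H at ####./##... | H12=-1→####./####.; H13=+1→####./##.##*
ply 4: ####./##.## is terminal -1 (V); from #..../#.... depth 5
if H skipped the turn, V would face:
~ ply 1, V at #..../#.... | V01=-1→##.../##...*; V02=-1→#.#../#.#..; V03=-1→#..#./#..#.; V04=-1→#...#/#...#
~ ply 2, H at ##.../##... | H02=+1→####./##...*; H03=+1→##.##/##...; H12=+1→##.../####.; H13=+1→##.../##.##
~ ply 3, V at ####./##... | V04=-1→#####/##..#*
~ ply 4, H at #####/##..# | H12=+1→#####/#####*
~ ply 5: #####/##### is terminal -1 (V); from #..../#.... depth 5
compare (H): move=+1 vs pass=+1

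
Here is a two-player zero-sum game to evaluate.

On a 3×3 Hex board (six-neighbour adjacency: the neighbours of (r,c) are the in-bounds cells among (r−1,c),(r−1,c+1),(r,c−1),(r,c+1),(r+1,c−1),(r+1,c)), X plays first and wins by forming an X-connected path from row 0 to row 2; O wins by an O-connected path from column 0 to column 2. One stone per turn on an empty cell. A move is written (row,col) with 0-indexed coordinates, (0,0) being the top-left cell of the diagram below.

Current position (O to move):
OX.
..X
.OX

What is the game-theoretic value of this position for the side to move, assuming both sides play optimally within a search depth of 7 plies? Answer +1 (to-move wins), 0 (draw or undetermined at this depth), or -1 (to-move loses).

value(OX./..X/.OX, O) = -1

p1 O@[OX./..X/.OX]: (0,2)[OXO/..X/.OX]-1* (1,0)[OX./O.X/.OX]-1 (1,1)[OX./.OX/.OX]-1 (2,0)[OX./..X/OOX]-1
p2 X@[OXO/..X/.OX]: (1,0)[OXO/X.X/.OX]+1* (1,1)[OXO/.XX/.OX]+1 (2,0)[OXO/..X/XOX]+1
p3 O@[OXO/X.X/.OX]: (1,1)[OXO/XOX/.OX]-1* (2,0)[OXO/X.X/OOX]-1
p4 X@[OXO/XOX/.OX]: (2,0)[OXO/XOX/XOX]+1*
p5 O@[OXO/XOX/XOX] terminal -1; root [OX./..X/.OX] d7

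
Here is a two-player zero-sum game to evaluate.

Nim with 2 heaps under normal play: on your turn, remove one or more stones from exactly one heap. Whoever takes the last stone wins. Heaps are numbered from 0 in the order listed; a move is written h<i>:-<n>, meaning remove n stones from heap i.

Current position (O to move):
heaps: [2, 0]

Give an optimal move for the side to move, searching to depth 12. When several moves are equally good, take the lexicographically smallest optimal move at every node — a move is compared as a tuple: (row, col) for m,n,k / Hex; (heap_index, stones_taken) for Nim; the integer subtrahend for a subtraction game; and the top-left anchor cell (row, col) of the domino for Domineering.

O's best at [(2,0)]: h0:-2

[(2,0)] O move#1: h0:-1:-1/(1,0), h0:-2:+1/(0,0)*
[(0,0)] end (terminal -1, X#2); searched (2,0) to 12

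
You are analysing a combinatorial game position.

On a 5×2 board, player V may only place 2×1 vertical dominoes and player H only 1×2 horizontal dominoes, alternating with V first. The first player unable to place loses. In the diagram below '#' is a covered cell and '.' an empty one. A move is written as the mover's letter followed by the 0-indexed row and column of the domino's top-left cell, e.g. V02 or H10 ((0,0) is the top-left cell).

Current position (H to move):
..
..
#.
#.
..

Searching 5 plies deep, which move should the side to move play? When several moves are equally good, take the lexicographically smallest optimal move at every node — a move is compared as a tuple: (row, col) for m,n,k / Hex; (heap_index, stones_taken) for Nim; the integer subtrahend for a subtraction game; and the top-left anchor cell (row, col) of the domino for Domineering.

[../../#./#./..] H move#1: H00:+1/##/../#./#./..*, H10:+1/../##/#./#./.., H40:-1/../../#./#./##
[##/../#./#./..] V move#2: V11:-1/##/.#/##/#./..*, V21:-1/##/../##/##/.., V31:-1/##/../#./##/.#
[##/.#/##/#./..] H move#3: H40:+1/##/.#/##/#./##*
[##/.#/##/#./##] end (terminal -1, V#4); searched ../../#./#./.. to 5

H's best at [../../#./#./..]: H00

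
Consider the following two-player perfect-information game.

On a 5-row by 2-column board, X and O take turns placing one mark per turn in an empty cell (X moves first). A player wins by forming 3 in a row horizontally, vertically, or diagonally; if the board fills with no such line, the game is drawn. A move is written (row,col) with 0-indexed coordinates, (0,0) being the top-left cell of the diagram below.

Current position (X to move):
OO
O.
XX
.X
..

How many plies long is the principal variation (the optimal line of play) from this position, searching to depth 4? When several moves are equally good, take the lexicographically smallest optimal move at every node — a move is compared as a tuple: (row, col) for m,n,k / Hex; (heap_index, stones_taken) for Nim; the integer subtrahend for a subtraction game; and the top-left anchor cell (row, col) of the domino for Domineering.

PV length from [OO/O./XX/.X/..]: 1 ply

ply 1, X at OO/O./XX/.X/.. | (1,1)=+1→OO/OX/XX/.X/..*; (3,0)=+1→OO/O./XX/XX/..; (4,0)=+1→OO/O./XX/.X/X.; (4,1)=+1→OO/O./XX/.X/.X
ply 2: OO/OX/XX/.X/.. is terminal -1 (O); from OO/O./XX/.X/.. depth 4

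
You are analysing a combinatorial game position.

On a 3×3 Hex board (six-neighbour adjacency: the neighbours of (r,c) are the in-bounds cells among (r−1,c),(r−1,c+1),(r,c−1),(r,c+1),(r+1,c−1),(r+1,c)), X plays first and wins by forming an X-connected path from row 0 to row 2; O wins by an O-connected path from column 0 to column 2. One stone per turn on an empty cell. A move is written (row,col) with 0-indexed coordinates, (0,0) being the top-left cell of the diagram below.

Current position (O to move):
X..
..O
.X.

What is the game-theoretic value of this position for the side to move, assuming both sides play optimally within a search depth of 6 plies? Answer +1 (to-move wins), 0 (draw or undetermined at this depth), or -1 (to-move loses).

value(X../..O/.X., O) = +1

p1 O@[X../..O/.X.]: (0,1)[XO./..O/.X.]-1 (0,2)[X.O/..O/.X.]-1 (1,0)[X../O.O/.X.]-1 (1,1)[X../.OO/.X.]+1* (2,0)[X../..O/OX.]-1 (2,2)[X../..O/.XO]-1
p2 X@[X../.OO/.X.]: (0,1)[XX./.OO/.X.]-1* (0,2)[X.X/.OO/.X.]-1 (1,0)[X../XOO/.X.]-1 (2,0)[X../.OO/XX.]-1 (2,2)[X../.OO/.XX]-1
p3 O@[XX./.OO/.X.]: (0,2)[XXO/.OO/.X.]+1* (1,0)[XX./OOO/.X.]+1 (2,0)[XX./.OO/OX.]+1 (2,2)[XX./.OO/.XO]+1
p4 X@[XXO/.OO/.X.]: (1,0)[XXO/XOO/.X.]-1* (2,0)[XXO/.OO/XX.]-1 (2,2)[XXO/.OO/.XX]-1
p5 O@[XXO/XOO/.X.]: (2,0)[XXO/XOO/OX.]+1* (2,2)[XXO/XOO/.XO]-1
p6 X@[XXO/XOO/OX.] terminal -1; root [X../..O/.X.] d6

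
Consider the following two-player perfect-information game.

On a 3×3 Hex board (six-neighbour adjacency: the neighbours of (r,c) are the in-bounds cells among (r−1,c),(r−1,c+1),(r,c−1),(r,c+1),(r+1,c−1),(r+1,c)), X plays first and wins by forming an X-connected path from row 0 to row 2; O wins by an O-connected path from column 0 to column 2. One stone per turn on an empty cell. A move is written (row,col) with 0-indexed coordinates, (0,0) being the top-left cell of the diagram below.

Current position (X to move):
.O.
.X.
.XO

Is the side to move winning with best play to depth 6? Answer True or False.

p1 X@[.O./.X./.XO]: (0,0)[XO./.X./.XO]+1* (0,2)[.OX/.X./.XO]+1 (1,0)[.O./XX./.XO]+1 (1,2)[.O./.XX/.XO]-1 (2,0)[.O./.X./XXO]-1
p2 O@[XO./.X./.XO]: (0,2)[XOO/.X./.XO]-1* (1,0)[XO./OX./.XO]-1 (1,2)[XO./.XO/.XO]-1 (2,0)[XO./.X./OXO]-1
p3 X@[XOO/.X./.XO]: (1,0)[XOO/XX./.XO]+1* (1,2)[XOO/.XX/.XO]-1 (2,0)[XOO/.X./XXO]-1
p4 O@[XOO/XX./.XO] terminal -1; root [.O./.X./.XO] d6

X winning at [.O./.X./.XO]: True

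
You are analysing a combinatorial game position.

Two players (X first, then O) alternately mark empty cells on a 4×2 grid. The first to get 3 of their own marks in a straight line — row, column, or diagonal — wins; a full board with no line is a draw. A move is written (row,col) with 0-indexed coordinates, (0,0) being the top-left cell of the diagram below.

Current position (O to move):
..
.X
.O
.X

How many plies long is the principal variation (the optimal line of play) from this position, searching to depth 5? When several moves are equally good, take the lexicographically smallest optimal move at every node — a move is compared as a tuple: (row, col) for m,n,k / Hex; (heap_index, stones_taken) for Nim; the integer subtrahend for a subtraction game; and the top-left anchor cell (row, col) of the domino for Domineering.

ply 1, O at ../.X/.O/.X | (0,0)=+0→O./.X/.O/.X*; (0,1)=+0→.O/.X/.O/.X; (1,0)=+0→../OX/.O/.X; (2,0)=+0→../.X/OO/.X; (3,0)=+0→../.X/.O/OX
ply 2, X at O./.X/.O/.X | (0,1)=+0→OX/.X/.O/.X*; (1,0)=+0→O./XX/.O/.X; (2,0)=+0→O./.X/XO/.X; (3,0)=+0→O./.X/.O/XX
ply 3, O at OX/.X/.O/.X | (1,0)=+0→OX/OX/.O/.X*; (2,0)=+0→OX/.X/OO/.X; (3,0)=+0→OX/.X/.O/OX
ply 4, X at OX/OX/.O/.X | (2,0)=+0→OX/OX/XO/.X*; (3,0)=-1→OX/OX/.O/XX
ply 5, O at OX/OX/XO/.X | (3,0)=+0→OX/OX/XO/OX*
ply 6: OX/OX/XO/OX is terminal +0 (X); from ../.X/.O/.X depth 5

PV length from [../.X/.O/.X]: 5 plies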